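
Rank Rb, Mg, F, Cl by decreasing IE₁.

F is in period 2, group 17; Mg is in period 3, group 2; Cl is in period 3, group 17; Rb is in period 5, group 1.
First ionization energy rises across a period (greater Z_eff holds electrons more tightly) and falls down a group (valence electrons are farther from the nucleus).
Neither a single period nor a single group — weigh both effects.
Mg > Rb: both effects reinforce here, so Mg is clearly the higher of the two.
Cl > Mg: Cl lies to the right of Mg in period 3, so the across-period effect alone puts Cl higher.
F > Cl: they share group 17; the group trend gives F the larger value.
Approximate values (kJ/mol): F 1681, Mg 738, Cl 1251, Rb 403.
So from highest to lowest: F > Cl > Mg > Rb.

F, Cl, Mg, Rb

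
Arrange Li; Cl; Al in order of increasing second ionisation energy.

The second ionization energy removes an electron from the +1 ion. For each element: Li⁺ is the bare [He] core; Cl⁺ still has 6 valence electrons; Al⁺ still has 2 valence electrons.
Core electrons are held far more tightly than valence electrons, so Li tops the IE_2 order.
Valence configurations: Cl⁺ [Ne]3s²3p⁴, Al⁺ [Ne]3s².
Approximate IE_2 values (kJ/mol): Li 7298, Cl 2298, Al 1817.
Putting it together, IE_2: Al < Cl < Li.

Al, Cl, Li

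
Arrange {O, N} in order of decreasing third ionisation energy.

After 2 electrons have been removed, what remains? O²⁺ still has 4 valence electrons; N²⁺ still has 3 valence electrons.
All are still removing valence electrons, so compare the +2 ions as you would atoms: IE_3 generally rises across a period (higher Z_eff) and falls down a group (larger shell), subject to the usual subshell exceptions.
Valence configurations: O²⁺ [He]2s²2p², N²⁺ [He]2s²2p¹.
Approximate IE_3 values (kJ/mol): O 5300, N 4578.
Putting it together, IE_3: N < O.

O, N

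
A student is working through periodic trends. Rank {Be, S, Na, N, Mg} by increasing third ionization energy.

S < N < Na < Mg < Be

IE_3 is the cost of taking one more electron from the +2 cation: Be²⁺ is the bare [He] core; S²⁺ still has 4 valence electrons; Na²⁺ is already 1 electron into the core; N²⁺ still has 3 valence electrons; Mg²⁺ is the bare [Ne] core.
Breaking into a closed-shell core is much more expensive than removing a leftover valence electron — Na, Mg and Be have the largest IE_3 here.
Valence configurations: S²⁺ [Ne]3s²3p², N²⁺ [He]2s²2p¹.
The numbers (kJ/mol): Be 14849, S 3357, Na 6910, N 4578, Mg 7733.
So the third ionization energies run S < N < Na < Mg < Be.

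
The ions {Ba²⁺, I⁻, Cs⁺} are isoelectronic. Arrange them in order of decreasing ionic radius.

I⁻ > Cs⁺ > Ba²⁺

All of these have 54 electrons, so size is governed by nuclear charge alone: the more protons, the stronger the pull on the same electron cloud, and the smaller the ion.
Nuclear charges: Ba²⁺ (Z=56), Cs⁺ (Z=55), I⁻ (Z=53).
Largest to smallest: I⁻ > Cs⁺ > Ba²⁺.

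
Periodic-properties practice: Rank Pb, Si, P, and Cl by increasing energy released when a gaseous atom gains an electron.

Si is in period 3, group 14; P is in period 3, group 15; Cl is in period 3, group 17; Pb is in period 6, group 14.
Atoms with high Z_eff and room in the valence shell (especially the halogens) have the most exothermic electron affinities.
Here both period and group differ, so the two effects have to be weighed against each other.
P > Pb: both effects reinforce here, so P is clearly the higher of the two.
Si > P: this pair runs against the simple trend — see the exception note.
Cl > Si: Cl lies to the right of Si in period 3, so the across-period effect alone puts Cl higher.
Note the exception: Si has a higher electron affinity than P, contrary to the simple trend — adding an electron to P's half-filled 3p³ is unfavourable, so Si (3p²) has the more exothermic EA.
Approximate values (kJ/mol): Si 134, P 72, Cl 349, Pb 35.
So from lowest to highest: Pb < P < Si < Cl.

Pb < P < Si < Cl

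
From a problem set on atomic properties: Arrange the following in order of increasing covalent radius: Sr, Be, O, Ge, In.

O, Be, Ge, In, Sr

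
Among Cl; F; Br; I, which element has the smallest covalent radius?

F is in period 2, group 17; Cl is in period 3, group 17; Br is in period 4, group 17; I is in period 5, group 17.
Across a period the added protons contract the valence shell; down a group each new principal shell makes the atom larger.
All are in group 17, so atomic radius increases down the group.
The smallest covalent radius among these belongs to F.

F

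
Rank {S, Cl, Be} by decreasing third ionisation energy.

Be > Cl > S

After 2 electrons have been removed, what remains? S²⁺ still has 4 valence electrons; Cl²⁺ still has 5 valence electrons; Be²⁺ is the bare [He] core.
Core electrons are held far more tightly than valence electrons, so Be tops the IE_3 order.
Valence configurations: S²⁺ [Ne]3s²3p², Cl²⁺ [Ne]3s²3p³.
Approximate IE_3 values (kJ/mol): S 3357, Cl 3822, Be 14849.
So the third ionization energies run S < Cl < Be.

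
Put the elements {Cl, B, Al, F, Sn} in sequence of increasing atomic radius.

F, B, Cl, Al, Sn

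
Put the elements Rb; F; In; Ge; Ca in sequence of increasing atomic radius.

F is in period 2, group 17; Ca is in period 4, group 2; Ge is in period 4, group 14; Rb is in period 5, group 1; In is in period 5, group 13.
Atomic radius shrinks across a period as nuclear charge pulls the same shell inward, and grows down a group as new shells are added.
Neither a single period nor a single group — weigh both effects.
Ge > F: both effects reinforce here, so Ge is clearly the larger of the two.
In > Ge: relative to Ge, both the across-period and down-group shifts push In's atomic radius up.
Ca > In: period and group pull opposite ways; the across-period shift dominates (171 vs 142 pm).
Rb > Ca: both effects reinforce here, so Rb is clearly the larger of the two.
Approximate values (pm): F 64, Ca 171, Ge 121, Rb 210, In 142.
So from smallest to largest: F < Ge < In < Ca < Rb.

F < Ge < In < Ca < Rb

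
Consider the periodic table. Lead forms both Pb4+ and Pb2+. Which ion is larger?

Both ions have Z = 82 protons, but Pb4+ has lost more electrons, so its remaining electrons feel a larger effective nuclear charge per electron and are pulled in more tightly.
Higher positive charge → smaller ion, so Pb2+ > Pb4+.

Pb2+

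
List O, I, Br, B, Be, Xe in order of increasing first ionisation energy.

B < Be < I < Br < Xe < O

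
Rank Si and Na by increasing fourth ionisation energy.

Si, Na

IE_4 is the cost of taking one more electron from the +3 cation: Si³⁺ still has 1 valence electron; Na³⁺ is already 2 electrons into the core.
Core electrons are held far more tightly than valence electrons, so Na tops the IE_4 order.
Approximate IE_4 values (kJ/mol): Si 4356, Na 9543.
So the fourth ionization energies run Si < Na.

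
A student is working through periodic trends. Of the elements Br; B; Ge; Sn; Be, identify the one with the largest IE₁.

Be is in period 2, group 2; B is in period 2, group 13; Ge is in period 4, group 14; Br is in period 4, group 17; Sn is in period 5, group 14.
IE₁ increases left→right with effective nuclear charge and decreases top→bottom as the valence shell moves farther out.
Here both period and group differ, so the two effects have to be weighed against each other.
Ge > Sn: they share group 14; the group trend gives Ge the larger value.
B > Ge: the two effects oppose for this pair; the down-group effect wins (801 vs 762 kJ/mol).
Be > B: this pair runs against the simple trend — see the exception note.
Br > Be: period and group pull opposite ways; the across-period shift dominates (1140 vs 900 kJ/mol).
Note the exception: Be has a higher first ionization energy than B, contrary to the simple trend — removing B's lone 2p electron is easier than breaking Be's filled 2s².
Tabulated first ionization energy (kJ/mol): Be 900, B 801, Ge 762, Br 1140, Sn 709.
The largest IE₁ among these belongs to Br.

Br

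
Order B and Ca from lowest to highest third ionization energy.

B, Ca

IE_3 is the cost of taking one more electron from the +2 cation: B²⁺ still has 1 valence electron; Ca²⁺ is the bare [Ar] core.
Breaking into a closed-shell core is much more expensive than removing a leftover valence electron — Ca has the largest IE_3 here.
Tabulated IE_3 (kJ/mol): B 3660, Ca 4912.
Overall IE_3 order: B < Ca.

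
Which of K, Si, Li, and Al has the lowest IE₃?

IE_3 is the cost of taking one more electron from the +2 cation: K²⁺ is already 1 electron into the core; Si²⁺ still has 2 valence electrons; Li²⁺ is already 1 electron into the core; Al²⁺ still has 1 valence electron.
Pulling an electron out of a noble-gas core costs far more than removing a remaining valence electron, so K and Li sit at the high end of IE_3.
Valence configurations: Si²⁺ [Ne]3s², Al²⁺ [Ne]3s¹.
Tabulated IE_3 (kJ/mol): K 4420, Si 3232, Li 11815, Al 2745.
Overall IE_3 order: Al < Si < K < Li.

Al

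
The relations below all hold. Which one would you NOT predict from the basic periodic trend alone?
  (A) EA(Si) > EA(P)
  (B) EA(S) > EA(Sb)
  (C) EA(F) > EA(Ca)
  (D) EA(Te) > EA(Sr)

(A)

The general trend: electron affinity increases across a period and decreases down a group.
(A) Si (period 3, group 14) vs P (period 3, group 15): the stated order contradicts the simple trend.
(B) S (period 3, group 16) vs Sb (period 5, group 15): the stated order agrees with the simple trend.
(C) F (period 2, group 17) vs Ca (period 4, group 2): the stated order agrees with the simple trend.
(D) Te (period 5, group 16) vs Sr (period 5, group 2): the stated order agrees with the simple trend.
The exception is (A): adding an electron to P's half-filled 3p³ is unfavourable, so Si (3p²) has the more exothermic EA.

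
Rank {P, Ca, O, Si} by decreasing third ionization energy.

IE_3 is the cost of taking one more electron from the +2 cation: P²⁺ still has 3 valence electrons; Ca²⁺ is the bare [Ar] core; O²⁺ still has 4 valence electrons; Si²⁺ still has 2 valence electrons.
Usually core removal costs more than valence removal, but here the competition is close: a tightly held n=2 valence electron can cost more to remove than an n=3 core electron, so the actual values have to decide it.
Valence configurations: P²⁺ [Ne]3s²3p¹, O²⁺ [He]2s²2p², Si²⁺ [Ne]3s².
P²⁺ loses a lone 3p electron whereas Si²⁺ must break into a filled 3s² pair, so IE_3(Si) > IE_3(P) even though P has the higher nuclear charge.
Approximate IE_3 values (kJ/mol): P 2914, Ca 4912, O 5300, Si 3232.
So the third ionization energies run P < Si < Ca < O.

O > Ca > Si > P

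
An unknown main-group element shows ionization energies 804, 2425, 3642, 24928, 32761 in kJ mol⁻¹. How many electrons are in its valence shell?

3

Look for the largest jump between consecutive ionization energies: IE4/IE3 ≈ 6.8, far larger than any earlier ratio.
That jump marks the point where a core electron is being removed. So the atom has 3 valence electrons.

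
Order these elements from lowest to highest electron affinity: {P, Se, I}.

Electron affinity generally becomes more exothermic across a period toward the halogens and less exothermic down a group.
A diagonal step moves right (one effect) and down (the opposite effect) at once.
Se > P: the two effects oppose for this pair; the across-period effect wins (195 vs 72 kJ/mol).
I > Se: period and group pull opposite ways; the across-period shift dominates (295 vs 195 kJ/mol).
For reference (kJ/mol): P 72, Se 195, I 295.
So from lowest to highest: P < Se < I.

P, Se, I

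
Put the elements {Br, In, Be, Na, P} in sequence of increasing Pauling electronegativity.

Electronegativity increases across a period and decreases down a group, tracking effective nuclear charge and atomic size.
These span different periods and groups, so the two trends combine.
Be > Na: relative to Na, both the across-period and down-group shifts push Be's electronegativity up.
In > Be: the two effects oppose for this pair; the across-period effect wins (1.78 vs 1.57).
P > In: relative to In, both the across-period and down-group shifts push P's electronegativity up.
Br > P: the two effects oppose for this pair; the across-period effect wins (2.96 vs 2.19).
Approximate values (Pauling): Be 1.57, Na 0.93, P 2.19, Br 2.96, In 1.78.
So from lowest to highest: Na < Be < In < P < Br.

Na, Be, In, P, Br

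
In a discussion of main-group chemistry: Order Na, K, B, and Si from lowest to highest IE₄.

Si, K, Na, B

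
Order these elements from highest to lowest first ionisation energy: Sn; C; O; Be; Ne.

Ne > O > C > Be > Sn

Removing the outermost electron gets harder across a period and easier down a group.
Neither a single period nor a single group — weigh both effects.
Be > Sn: period and group pull opposite ways; the down-group shift dominates (900 vs 709 kJ/mol).
C > Be: both are in period 2; the period trend gives C the larger value.
O > C: O lies to the right of C in period 2, so the across-period effect alone puts O higher.
Ne > O: both are in period 2; the period trend gives Ne the larger value.
For reference (kJ/mol): Be 900, C 1086, O 1314, Ne 2081, Sn 709.
So from highest to lowest: Ne > O > C > Be > Sn.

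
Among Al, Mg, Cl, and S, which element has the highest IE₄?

The fourth ionization energy removes an electron from the +3 ion. For each element: Al³⁺ is the bare [Ne] core; Mg³⁺ is already 1 electron into the core; Cl³⁺ still has 4 valence electrons; S³⁺ still has 3 valence electrons.
Pulling an electron out of a noble-gas core costs far more than removing a remaining valence electron, so Mg and Al sit at the high end of IE_4.
Valence configurations: Cl³⁺ [Ne]3s²3p², S³⁺ [Ne]3s²3p¹.
The numbers (kJ/mol): Al 11577, Mg 10543, Cl 5159, S 4556.
Hence IE_4: S < Cl < Mg < Al.

Al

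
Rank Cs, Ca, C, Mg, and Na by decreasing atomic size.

Across a period the added protons contract the valence shell; down a group each new principal shell makes the atom larger.
These span different periods and groups, so the two trends combine.
Mg > C: both effects reinforce here, so Mg is clearly the larger of the two.
Na > Mg: Na lies to the left of Mg in period 3, so the across-period effect alone puts Na larger.
Ca > Na: the two effects oppose for this pair; the down-group effect wins (171 vs 155 pm).
Cs > Ca: relative to Ca, both the across-period and down-group shifts push Cs's atomic radius up.
Tabulated atomic radius (pm): C 75, Na 155, Mg 139, Ca 171, Cs 232.
So from largest to smallest: Cs > Ca > Na > Mg > C.

Cs > Ca > Na > Mg > C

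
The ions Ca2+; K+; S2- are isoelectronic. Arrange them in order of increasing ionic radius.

Ca2+ < K+ < S2-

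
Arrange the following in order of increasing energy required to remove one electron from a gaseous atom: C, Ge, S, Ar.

Ge, S, C, Ar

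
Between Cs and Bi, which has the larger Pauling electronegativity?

Bi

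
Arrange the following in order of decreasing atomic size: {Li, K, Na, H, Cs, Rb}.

H is in period 1, group 1; Li is in period 2, group 1; Na is in period 3, group 1; K is in period 4, group 1; Rb is in period 5, group 1; Cs is in period 6, group 1.
Atomic radius shrinks across a period as nuclear charge pulls the same shell inward, and grows down a group as new shells are added.
All are in group 1, so atomic radius increases down the group.
So from largest to smallest: Cs > Rb > K > Na > Li > H.

Cs > Rb > K > Na > Li > H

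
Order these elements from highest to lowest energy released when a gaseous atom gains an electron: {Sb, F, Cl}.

Cl > F > Sb

F is in period 2, group 17; Cl is in period 3, group 17; Sb is in period 5, group 15.
Adding an electron releases more energy for atoms nearer the top right (short of the noble gases).
These span different periods and groups, so the two trends combine.
F > Sb: both effects reinforce here, so F is clearly the higher of the two.
Cl > F: this pair runs against the simple trend — see the exception note.
Note the exception: Cl has a higher electron affinity than F, contrary to the simple trend — F's small 2p subshell makes the incoming electron feel strong e⁻–e⁻ repulsion, so Cl actually releases more energy on gaining an electron.
For reference (kJ/mol): F 328, Cl 349, Sb 103.
So from highest to lowest: Cl > F > Sb.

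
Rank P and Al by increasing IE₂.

Consider each +1 ion: P⁺ still has 4 valence electrons; Al⁺ still has 2 valence electrons.
All are still removing valence electrons, so compare the +1 ions as you would atoms: IE_2 generally rises across a period (higher Z_eff) and falls down a group (larger shell), subject to the usual subshell exceptions.
Valence configurations: P⁺ [Ne]3s²3p², Al⁺ [Ne]3s².
The numbers (kJ/mol): P 1907, Al 1817.
Hence IE_2: Al < P.

Al, P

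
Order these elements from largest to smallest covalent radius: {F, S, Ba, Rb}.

Rb > Ba > S > F

F is in period 2, group 17; S is in period 3, group 16; Rb is in period 5, group 1; Ba is in period 6, group 2.
Atomic radius shrinks across a period as nuclear charge pulls the same shell inward, and grows down a group as new shells are added.
Neither a single period nor a single group — weigh both effects.
S > F: relative to F, both the across-period and down-group shifts push S's atomic radius up.
Ba > S: both effects reinforce here, so Ba is clearly the larger of the two.
Rb > Ba: the two effects oppose for this pair; the across-period effect wins (210 vs 196 pm).
Approximate values (pm): F 64, S 103, Rb 210, Ba 196.
So from largest to smallest: Rb > Ba > S > F.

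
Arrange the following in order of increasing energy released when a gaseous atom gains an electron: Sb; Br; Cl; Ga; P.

Adding an electron releases more energy for atoms nearer the top right (short of the noble gases).
Here both period and group differ, so the two effects have to be weighed against each other.
P > Ga: both effects reinforce here, so P is clearly the higher of the two.
Sb > P: this pair runs against the simple trend — see the exception note.
Br > Sb: both effects reinforce here, so Br is clearly the higher of the two.
Cl > Br: they share group 17; the group trend gives Cl the larger value.
Note the exception: Sb has a higher electron affinity than P, contrary to the simple trend — both are half-filled np³, but the pairing/repulsion penalty for the added electron shrinks as the p orbitals become larger and more diffuse down the group, and for Sb that outweighs the weaker nuclear attraction.
Approximate values (kJ/mol): P 72, Cl 349, Ga 29, Br 325, Sb 103.
So from lowest to highest: Ga < P < Sb < Br < Cl.

Ga < P < Sb < Br < Cl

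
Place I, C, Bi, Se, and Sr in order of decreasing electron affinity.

EA tends to increase across a period and decrease down a group, though the pattern is less regular than for IE or radius.
Neither a single period nor a single group — weigh both effects.
Bi > Sr: period and group pull opposite ways; the across-period shift dominates (91 vs 5 kJ/mol).
C > Bi: period and group pull opposite ways; the down-group shift dominates (122 vs 91 kJ/mol).
Se > C: the two effects oppose for this pair; the across-period effect wins (195 vs 122 kJ/mol).
I > Se: period and group pull opposite ways; the across-period shift dominates (295 vs 195 kJ/mol).
Tabulated electron affinity (kJ/mol): C 122, Se 195, Sr 5, I 295, Bi 91.
So from highest to lowest: I > Se > C > Bi > Sr.

I, Se, C, Bi, Sr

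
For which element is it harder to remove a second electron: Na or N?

Na

After 1 electron has been removed, what remains? Na⁺ is the bare [Ne] core; N⁺ still has 4 valence electrons.
Breaking into a closed-shell core is much more expensive than removing a leftover valence electron — Na has the largest IE_2 here.
The numbers (kJ/mol): Na 4562, N 2856.
Overall IE_2 order: N < Na.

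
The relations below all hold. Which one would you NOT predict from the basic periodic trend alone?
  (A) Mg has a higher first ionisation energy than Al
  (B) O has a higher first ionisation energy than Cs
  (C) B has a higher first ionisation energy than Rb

(A)

The general trend: first ionisation energy increases across a period and decreases down a group.
(A) Mg (period 3, group 2) vs Al (period 3, group 13): the stated order contradicts the simple trend.
(B) O (period 2, group 16) vs Cs (period 6, group 1): the stated order agrees with the simple trend.
(C) B (period 2, group 13) vs Rb (period 5, group 1): the stated order agrees with the simple trend.
The exception is (A): Al's single 3p electron is easier to remove than one from Mg's filled 3s².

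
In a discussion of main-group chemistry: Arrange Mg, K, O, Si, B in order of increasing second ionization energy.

IE_2 is the cost of taking one more electron from the +1 cation: Mg⁺ still has 1 valence electron; K⁺ is the bare [Ar] core; O⁺ still has 5 valence electrons; Si⁺ still has 3 valence electrons; B⁺ still has 2 valence electrons.
Usually core removal costs more than valence removal, but here the competition is close: a tightly held n=2 valence electron can cost more to remove than an n=3 core electron, so the actual values have to decide it.
Valence configurations: Mg⁺ [Ne]3s¹, O⁺ [He]2s²2p³, Si⁺ [Ne]3s²3p¹, B⁺ [He]2s².
The numbers (kJ/mol): Mg 1451, K 3052, O 3388, Si 1577, B 2427.
So the second ionization energies run Mg < Si < B < K < O.

Mg < Si < B < K < O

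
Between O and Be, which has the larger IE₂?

O

The second ionization energy removes an electron from the +1 ion. For each element: O⁺ still has 5 valence electrons; Be⁺ still has 1 valence electron.
All are still removing valence electrons, so compare the +1 ions as you would atoms: IE_2 generally rises across a period (higher Z_eff) and falls down a group (larger shell), subject to the usual subshell exceptions.
Valence configurations: O⁺ [He]2s²2p³, Be⁺ [He]2s¹.
Approximate IE_2 values (kJ/mol): O 3388, Be 1757.
Putting it together, IE_2: Be < O.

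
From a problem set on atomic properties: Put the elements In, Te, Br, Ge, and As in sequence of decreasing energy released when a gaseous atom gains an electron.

Br > Te > Ge > As > In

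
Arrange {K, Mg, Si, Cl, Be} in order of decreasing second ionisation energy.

K > Cl > Be > Si > Mg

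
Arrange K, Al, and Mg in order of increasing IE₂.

IE_2 is the cost of taking one more electron from the +1 cation: K⁺ is the bare [Ar] core; Al⁺ still has 2 valence electrons; Mg⁺ still has 1 valence electron.
Breaking into a closed-shell core is much more expensive than removing a leftover valence electron — K has the largest IE_2 here.
Valence configurations: Al⁺ [Ne]3s², Mg⁺ [Ne]3s¹.
Approximate IE_2 values (kJ/mol): K 3052, Al 1817, Mg 1451.
Overall IE_2 order: Mg < Al < K.

Mg, Al, K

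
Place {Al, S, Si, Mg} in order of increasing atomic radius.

S < Si < Al < Mg

Mg is in period 3, group 2; Al is in period 3, group 13; Si is in period 3, group 14; S is in period 3, group 16.
Moving right in a period, electrons are added to the same shell under a stronger nuclear pull, so atoms get smaller; moving down, a new shell is opened and atoms get larger.
All lie in period 3, so atomic radius increases right to left.
So from smallest to largest: S < Si < Al < Mg.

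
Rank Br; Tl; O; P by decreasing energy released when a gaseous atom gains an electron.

O is in period 2, group 16; P is in period 3, group 15; Br is in period 4, group 17; Tl is in period 6, group 13.
Adding an electron releases more energy for atoms nearer the top right (short of the noble gases).
These span different periods and groups, so the two trends combine.
P > Tl: both effects reinforce here, so P is clearly the higher of the two.
O > P: relative to P, both the across-period and down-group shifts push O's electron affinity up.
Br > O: period and group pull opposite ways; the across-period shift dominates (325 vs 141 kJ/mol).
Approximate values (kJ/mol): O 141, P 72, Br 325, Tl 19.
So from highest to lowest: Br > O > P > Tl.

Br > O > P > Tl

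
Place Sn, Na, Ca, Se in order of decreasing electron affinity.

EA tends to increase across a period and decrease down a group, though the pattern is less regular than for IE or radius.
Neither a single period nor a single group — weigh both effects.
Na > Ca: period and group pull opposite ways; the down-group shift dominates (53 vs 2 kJ/mol).
Sn > Na: period and group pull opposite ways; the across-period shift dominates (107 vs 53 kJ/mol).
Se > Sn: relative to Sn, both the across-period and down-group shifts push Se's electron affinity up.
Tabulated electron affinity (kJ/mol): Na 53, Ca 2, Se 195, Sn 107.
So from highest to lowest: Se > Sn > Na > Ca.

Se, Sn, Na, Ca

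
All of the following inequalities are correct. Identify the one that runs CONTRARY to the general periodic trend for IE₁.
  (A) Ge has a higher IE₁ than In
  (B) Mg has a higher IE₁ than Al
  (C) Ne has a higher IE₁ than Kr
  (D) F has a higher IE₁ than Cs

(B)

The general trend: IE₁ increases across a period and decreases down a group.
(A) Ge (period 4, group 14) vs In (period 5, group 13): the stated order agrees with the simple trend.
(B) Mg (period 3, group 2) vs Al (period 3, group 13): the stated order contradicts the simple trend.
(C) Ne (period 2, group 18) vs Kr (period 4, group 18): the stated order agrees with the simple trend.
(D) F (period 2, group 17) vs Cs (period 6, group 1): the stated order agrees with the simple trend.
The exception is (B): Al's single 3p electron is easier to remove than one from Mg's filled 3s².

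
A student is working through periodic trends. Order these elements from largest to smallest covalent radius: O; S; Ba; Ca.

Ba, Ca, S, O

Radius decreases left→right (rising Z_eff, same n) and increases top→bottom (higher n).
These span different periods and groups, so the two trends combine.
S > O: they share group 16; the group trend gives S the larger value.
Ca > S: relative to S, both the across-period and down-group shifts push Ca's atomic radius up.
Ba > Ca: Ba sits below Ca in group 2, so the down-group effect alone puts Ba larger.
Tabulated atomic radius (pm): O 63, S 103, Ca 171, Ba 196.
So from largest to smallest: Ba > Ca > S > O.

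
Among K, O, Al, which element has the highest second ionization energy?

O

The second ionization energy removes an electron from the +1 ion. For each element: K⁺ is the bare [Ar] core; O⁺ still has 5 valence electrons; Al⁺ still has 2 valence electrons.
Usually core removal costs more than valence removal, but here the competition is close: a tightly held n=2 valence electron can cost more to remove than an n=3 core electron, so the actual values have to decide it.
Valence configurations: O⁺ [He]2s²2p³, Al⁺ [Ne]3s².
Tabulated IE_2 (kJ/mol): K 3052, O 3388, Al 1817.
Overall IE_2 order: Al < K < O.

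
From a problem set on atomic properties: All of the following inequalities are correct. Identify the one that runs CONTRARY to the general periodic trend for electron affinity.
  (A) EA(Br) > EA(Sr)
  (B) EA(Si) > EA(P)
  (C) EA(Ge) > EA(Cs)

(B)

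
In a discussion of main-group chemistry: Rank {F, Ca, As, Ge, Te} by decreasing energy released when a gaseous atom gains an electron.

F is in period 2, group 17; Ca is in period 4, group 2; Ge is in period 4, group 14; As is in period 4, group 15; Te is in period 5, group 16.
Adding an electron releases more energy for atoms nearer the top right (short of the noble gases).
These span different periods and groups, so the two trends combine.
As > Ca: both are in period 4; the period trend gives As the larger value.
Ge > As: this pair runs against the simple trend — see the exception note.
Te > Ge: period and group pull opposite ways; the across-period shift dominates (190 vs 119 kJ/mol).
F > Te: relative to Te, both the across-period and down-group shifts push F's electron affinity up.
Note the exception: Ge has a higher electron affinity than As, contrary to the simple trend — adding an electron to As's half-filled 4p³ is unfavourable, so Ge (4p²) has the more exothermic EA.
For reference (kJ/mol): F 328, Ca 2, Ge 119, As 78, Te 190.
So from highest to lowest: F > Te > Ge > As > Ca.

F, Te, Ge, As, Ca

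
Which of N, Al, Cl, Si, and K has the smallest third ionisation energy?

Al

IE_3 is the cost of taking one more electron from the +2 cation: N²⁺ still has 3 valence electrons; Al²⁺ still has 1 valence electron; Cl²⁺ still has 5 valence electrons; Si²⁺ still has 2 valence electrons; K²⁺ is already 1 electron into the core.
Usually core removal costs more than valence removal, but here the competition is close: a tightly held n=2 valence electron can cost more to remove than an n=3 core electron, so the actual values have to decide it.
Valence configurations: N²⁺ [He]2s²2p¹, Al²⁺ [Ne]3s¹, Cl²⁺ [Ne]3s²3p³, Si²⁺ [Ne]3s².
The numbers (kJ/mol): N 4578, Al 2745, Cl 3822, Si 3232, K 4420.
Hence IE_3: Al < Si < Cl < K < N.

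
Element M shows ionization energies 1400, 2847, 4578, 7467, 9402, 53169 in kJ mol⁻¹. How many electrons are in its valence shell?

5

Look for the largest jump between consecutive ionization energies: IE6/IE5 ≈ 5.7, far larger than any earlier ratio.
That jump marks the point where a core electron is being removed. So the atom has 5 valence electrons.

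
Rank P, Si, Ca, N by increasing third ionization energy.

After 2 electrons have been removed, what remains? P²⁺ still has 3 valence electrons; Si²⁺ still has 2 valence electrons; Ca²⁺ is the bare [Ar] core; N²⁺ still has 3 valence electrons.
Core electrons are held far more tightly than valence electrons, so Ca tops the IE_3 order.
Valence configurations: P²⁺ [Ne]3s²3p¹, Si²⁺ [Ne]3s², N²⁺ [He]2s²2p¹.
P²⁺ loses a lone 3p electron whereas Si²⁺ must break into a filled 3s² pair, so IE_3(Si) > IE_3(P) even though P has the higher nuclear charge.
The numbers (kJ/mol): P 2914, Si 3232, Ca 4912, N 4578.
Putting it together, IE_3: P < Si < N < Ca.

P, Si, N, Ca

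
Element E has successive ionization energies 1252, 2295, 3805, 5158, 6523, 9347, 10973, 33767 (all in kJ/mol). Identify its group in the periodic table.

Look for the largest jump between consecutive ionization energies: IE8/IE7 ≈ 3.1, far larger than any earlier ratio.
That jump marks the point where a core electron is being removed. So the atom has 7 valence electrons.
A main-group element with 7 valence electrons is in group 17.

Group 17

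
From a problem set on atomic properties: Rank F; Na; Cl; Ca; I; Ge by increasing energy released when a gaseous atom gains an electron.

Ca, Na, Ge, I, F, Cl

EA tends to increase across a period and decrease down a group, though the pattern is less regular than for IE or radius.
Neither a single period nor a single group — weigh both effects.
Na > Ca: period and group pull opposite ways; the down-group shift dominates (53 vs 2 kJ/mol).
Ge > Na: period and group pull opposite ways; the across-period shift dominates (119 vs 53 kJ/mol).
I > Ge: period and group pull opposite ways; the across-period shift dominates (295 vs 119 kJ/mol).
F > I: they share group 17; the group trend gives F the larger value.
Cl > F: this pair runs against the simple trend — see the exception note.
Note the exception: Cl has a higher electron affinity than F, contrary to the simple trend — F's small 2p subshell makes the incoming electron feel strong e⁻–e⁻ repulsion, so Cl actually releases more energy on gaining an electron.
Tabulated electron affinity (kJ/mol): F 328, Na 53, Cl 349, Ca 2, Ge 119, I 295.
So from lowest to highest: Ca < Na < Ge < I < F < Cl.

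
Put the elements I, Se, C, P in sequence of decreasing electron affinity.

I > Se > C > P

C is in period 2, group 14; P is in period 3, group 15; Se is in period 4, group 16; I is in period 5, group 17.
Adding an electron releases more energy for atoms nearer the top right (short of the noble gases).
These sit on a diagonal, where the across-period and down-group effects partly cancel.
C > P: the two effects oppose for this pair; the down-group effect wins (122 vs 72 kJ/mol).
Se > C: period and group pull opposite ways; the across-period shift dominates (195 vs 122 kJ/mol).
I > Se: the two effects oppose for this pair; the across-period effect wins (295 vs 195 kJ/mol).
Tabulated electron affinity (kJ/mol): C 122, P 72, Se 195, I 295.
So from highest to lowest: I > Se > C > P.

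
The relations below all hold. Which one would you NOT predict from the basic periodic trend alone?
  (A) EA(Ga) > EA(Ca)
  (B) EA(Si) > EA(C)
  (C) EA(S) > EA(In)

(B)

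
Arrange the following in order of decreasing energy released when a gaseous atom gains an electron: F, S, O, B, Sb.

B is in period 2, group 13; O is in period 2, group 16; F is in period 2, group 17; S is in period 3, group 16; Sb is in period 5, group 15.
Adding an electron releases more energy for atoms nearer the top right (short of the noble gases).
Neither a single period nor a single group — weigh both effects.
Sb > B: period and group pull opposite ways; the across-period shift dominates (103 vs 27 kJ/mol).
O > Sb: both effects reinforce here, so O is clearly the higher of the two.
S > O: this pair runs against the simple trend — see the exception note.
F > S: both effects reinforce here, so F is clearly the higher of the two.
Note the exception: S has a higher electron affinity than O, contrary to the simple trend — the compact 2p subshell of O repels the added electron more than S's larger 3p does.
Tabulated electron affinity (kJ/mol): B 27, O 141, F 328, S 200, Sb 103.
So from highest to lowest: F > S > O > Sb > B.

F, S, O, Sb, B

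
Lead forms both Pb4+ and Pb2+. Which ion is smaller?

Pb4+

Both ions have Z = 82 protons, but Pb4+ has lost more electrons, so its remaining electrons feel a larger effective nuclear charge per electron and are pulled in more tightly.
Higher positive charge → smaller ion, so Pb2+ > Pb4+.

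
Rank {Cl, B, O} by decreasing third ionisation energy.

O > Cl > B

After 2 electrons have been removed, what remains? Cl²⁺ still has 5 valence electrons; B²⁺ still has 1 valence electron; O²⁺ still has 4 valence electrons.
All are still removing valence electrons, so compare the +2 ions as you would atoms: IE_3 generally rises across a period (higher Z_eff) and falls down a group (larger shell), subject to the usual subshell exceptions.
Valence configurations: Cl²⁺ [Ne]3s²3p³, B²⁺ [He]2s¹, O²⁺ [He]2s²2p².
The numbers (kJ/mol): Cl 3822, B 3660, O 5300.
Overall IE_3 order: B < Cl < O.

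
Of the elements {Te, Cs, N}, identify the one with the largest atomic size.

Moving right in a period, electrons are added to the same shell under a stronger nuclear pull, so atoms get smaller; moving down, a new shell is opened and atoms get larger.
Neither a single period nor a single group — weigh both effects.
Te > N: period and group pull opposite ways; the down-group shift dominates (136 vs 71 pm).
Cs > Te: relative to Te, both the across-period and down-group shifts push Cs's atomic radius up.
Approximate values (pm): N 71, Te 136, Cs 232.
The largest atomic size among these belongs to Cs.

Cs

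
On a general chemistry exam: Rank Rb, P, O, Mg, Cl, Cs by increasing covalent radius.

O < Cl < P < Mg < Rb < Cs

O is in period 2, group 16; Mg is in period 3, group 2; P is in period 3, group 15; Cl is in period 3, group 17; Rb is in period 5, group 1; Cs is in period 6, group 1.
Across a period the added protons contract the valence shell; down a group each new principal shell makes the atom larger.
Here both period and group differ, so the two effects have to be weighed against each other.
Cl > O: period and group pull opposite ways; the down-group shift dominates (99 vs 63 pm).
P > Cl: both are in period 3; the period trend gives P the larger value.
Mg > P: both are in period 3; the period trend gives Mg the larger value.
Rb > Mg: both effects reinforce here, so Rb is clearly the larger of the two.
Cs > Rb: Cs sits below Rb in group 1, so the down-group effect alone puts Cs larger.
Approximate values (pm): O 63, Mg 139, P 111, Cl 99, Rb 210, Cs 232.
So from smallest to largest: O < Cl < P < Mg < Rb < Cs.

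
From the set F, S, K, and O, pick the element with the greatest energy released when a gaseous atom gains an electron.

O is in period 2, group 16; F is in period 2, group 17; S is in period 3, group 16; K is in period 4, group 1.
Atoms with high Z_eff and room in the valence shell (especially the halogens) have the most exothermic electron affinities.
Here both period and group differ, so the two effects have to be weighed against each other.
O > K: relative to K, both the across-period and down-group shifts push O's electron affinity up.
S > O: this pair runs against the simple trend — see the exception note.
F > S: relative to S, both the across-period and down-group shifts push F's electron affinity up.
Note the exception: S has a higher electron affinity than O, contrary to the simple trend — the compact 2p subshell of O repels the added electron more than S's larger 3p does.
Tabulated electron affinity (kJ/mol): O 141, F 328, S 200, K 48.
The greatest energy released when a gaseous atom gains an electron among these belongs to F.

F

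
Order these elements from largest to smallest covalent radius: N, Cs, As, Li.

Cs > Li > As > N

Atomic radius shrinks across a period as nuclear charge pulls the same shell inward, and grows down a group as new shells are added.
Here both period and group differ, so the two effects have to be weighed against each other.
As > N: they share group 15; the group trend gives As the larger value.
Li > As: period and group pull opposite ways; the across-period shift dominates (133 vs 121 pm).
Cs > Li: Cs sits below Li in group 1, so the down-group effect alone puts Cs larger.
Approximate values (pm): Li 133, N 71, As 121, Cs 232.
So from largest to smallest: Cs > Li > As > N.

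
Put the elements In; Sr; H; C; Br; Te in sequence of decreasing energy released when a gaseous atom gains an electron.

Br, Te, C, H, In, Sr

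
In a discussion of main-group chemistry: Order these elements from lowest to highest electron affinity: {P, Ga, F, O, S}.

Ga < P < O < S < F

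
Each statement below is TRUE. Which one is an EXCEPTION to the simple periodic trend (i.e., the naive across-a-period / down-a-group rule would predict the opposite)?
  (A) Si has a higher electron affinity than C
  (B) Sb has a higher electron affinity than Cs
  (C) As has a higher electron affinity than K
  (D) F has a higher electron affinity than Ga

(A)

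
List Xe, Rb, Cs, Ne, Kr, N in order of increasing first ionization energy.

Cs < Rb < Xe < Kr < N < Ne

N is in period 2, group 15; Ne is in period 2, group 18; Kr is in period 4, group 18; Rb is in period 5, group 1; Xe is in period 5, group 18; Cs is in period 6, group 1.
IE₁ increases left→right with effective nuclear charge and decreases top→bottom as the valence shell moves farther out.
These span different periods and groups, so the two trends combine.
Rb > Cs: Rb sits above Cs in group 1, so the down-group effect alone puts Rb higher.
Xe > Rb: both are in period 5; the period trend gives Xe the larger value.
Kr > Xe: they share group 18; the group trend gives Kr the larger value.
N > Kr: the two effects oppose for this pair; the down-group effect wins (1402 vs 1351 kJ/mol).
Ne > N: both are in period 2; the period trend gives Ne the larger value.
Approximate values (kJ/mol): N 1402, Ne 2081, Kr 1351, Rb 403, Xe 1170, Cs 376.
So from lowest to highest: Cs < Rb < Xe < Kr < N < Ne.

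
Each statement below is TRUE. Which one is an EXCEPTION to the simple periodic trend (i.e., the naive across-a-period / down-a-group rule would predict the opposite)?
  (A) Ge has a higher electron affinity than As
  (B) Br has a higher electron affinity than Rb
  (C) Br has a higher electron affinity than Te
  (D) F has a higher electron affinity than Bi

(A)

The general trend: electron affinity increases across a period and decreases down a group.
(A) Ge (period 4, group 14) vs As (period 4, group 15): the stated order contradicts the simple trend.
(B) Br (period 4, group 17) vs Rb (period 5, group 1): the stated order agrees with the simple trend.
(C) Br (period 4, group 17) vs Te (period 5, group 16): the stated order agrees with the simple trend.
(D) F (period 2, group 17) vs Bi (period 6, group 15): the stated order agrees with the simple trend.
The exception is (A): adding an electron to As's half-filled 4p³ is unfavourable, so Ge (4p²) has the more exothermic EA.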